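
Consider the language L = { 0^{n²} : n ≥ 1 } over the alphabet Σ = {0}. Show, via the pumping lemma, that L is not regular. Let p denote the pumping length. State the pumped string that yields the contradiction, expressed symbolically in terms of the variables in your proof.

0^{p²+k}

Assume L is regular; let p be its pumping constant.
Take w = 0^{p²} ∈ L with |w| = p² ≥ p.
Write w = xyz as guaranteed by the lemma, with |xy| ≤ p and |y| > 0.
Then y = 0^k for some k with 1 ≤ k ≤ p.
Pump with i = 2: xy^2z = 0^{p²+k}. Since 1 ≤ k ≤ p, p² < p²+k ≤ p²+p < (p+1)², so p²+k lies strictly between consecutive squares and is not a perfect square. So xy^2z ∉ L.
This is a contradiction; hence L is not regular.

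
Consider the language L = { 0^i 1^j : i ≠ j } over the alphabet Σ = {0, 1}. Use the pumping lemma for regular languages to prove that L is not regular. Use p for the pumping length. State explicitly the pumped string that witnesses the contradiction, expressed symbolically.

0^{p+p!} 1^{p+p!}

Suppose for contradiction that L is regular, and let p be the pumping length.
Choose w = 0^p 1^{p+p!}. Since p ≠ p+p!, w ∈ L; and |w| ≥ p.
Write w = xyz as guaranteed by the lemma, with |xy| ≤ p and |y| > 0.
Since the first p symbols of w are all 0's and |xy| ≤ p, y lies entirely in the leading 0-block: y = 0^k for some k with 1 ≤ k ≤ p.
Since 1 ≤ k ≤ p, k divides p!; set t = 1 + p!/k. Then xy^t z has p + (p!/k)·k = p + p! copies of 0. Now the 0-count equals the 1-count, so i ≠ j fails. So xy^t z = 0^{p+p!} 1^{p+p!} ∉ L.
Contradiction. Therefore L is not regular.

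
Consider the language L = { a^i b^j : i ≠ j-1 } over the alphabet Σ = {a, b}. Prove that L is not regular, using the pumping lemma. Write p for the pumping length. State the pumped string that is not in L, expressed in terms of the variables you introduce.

a^{p+p!} b^{p+p!+1}

Assume L is regular. Let p be the pumping length given by the pumping lemma.
Choose w = a^p b^{p+p!+1}. Since p ≠ (p+p!+1)-1 = p+p!, w ∈ L; and |w| ≥ p.
By the pumping lemma, w = xyz with |xy| ≤ p and y is nonempty.
Because |xy| ≤ p and w begins with p copies of a, we have y = a^k with 1 ≤ k ≤ p.
Since 1 ≤ k ≤ p, k divides p!; set t = 1 + p!/k. Then xy^t z has p + (p!/k)·k = p + p! copies of a. Now the a-count is p+p! and (b-count)-1 = (p+p!+1)-1 = p+p!, so i ≠ j-1 fails. So xy^t z = a^{p+p!} b^{p+p!+1} ∉ L.
This is a contradiction; hence L is not regular.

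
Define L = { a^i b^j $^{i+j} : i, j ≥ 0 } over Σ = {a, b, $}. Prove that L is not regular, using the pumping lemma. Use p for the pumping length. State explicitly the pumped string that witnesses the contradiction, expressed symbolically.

Suppose for contradiction that L is regular, and let p be the pumping length.
Take w = a^p b^p $^{2p} ∈ L (with i=j=p, i+j=2p), |w| = 4p ≥ p.
By the pumping lemma, w = xyz with |xy| ≤ p and y is nonempty.
Because |xy| ≤ p and w begins with p copies of a, we have y = a^k with 1 ≤ k ≤ p.
Consider xy^2z = a^{p+k} b^p $^{2p}. Now the a- and b-counts sum to 2p+k, but the $-count is 2p ≠ 2p+k. So xy^2z ∉ L.
Contradiction. Therefore L is not regular.

a^{p+k} b^p $^{2p}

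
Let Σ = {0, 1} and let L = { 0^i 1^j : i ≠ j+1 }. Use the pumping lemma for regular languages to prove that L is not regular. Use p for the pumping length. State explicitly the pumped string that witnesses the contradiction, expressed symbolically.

0^{p+p!} 1^{p+p!-1}

Toward a contradiction, assume L is regular with pumping length p.
Choose w = 0^p 1^{p+p!-1}. Since p ≠ (p+p!-1)+1 = p+p!, w ∈ L; and |w| ≥ p.
Write w = xyz as guaranteed by the lemma, with |xy| ≤ p and |y| ≥ 1.
Because |xy| ≤ p and w begins with p copies of 0, we have y = 0^k with 1 ≤ k ≤ p.
Since 1 ≤ k ≤ p, k divides p!; set t = 1 + p!/k. Then xy^t z has p + (p!/k)·k = p + p! copies of 0. Now the 0-count is p+p! and (1-count)+1 = (p+p!-1)+1 = p+p!, so i ≠ j+1 fails. So xy^t z = 0^{p+p!} 1^{p+p!-1} ∉ L.
Contradiction. Therefore L is not regular.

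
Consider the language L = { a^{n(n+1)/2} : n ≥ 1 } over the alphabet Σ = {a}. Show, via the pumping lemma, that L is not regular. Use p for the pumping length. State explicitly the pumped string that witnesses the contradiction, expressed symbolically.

a^{p(p+1)/2+k}

Assume L is regular. Let p be the pumping length given by the pumping lemma.
Take w = a^{p(p+1)/2} ∈ L with |w| = p(p+1)/2 ≥ p.
Write w = xyz as guaranteed by the lemma, with |xy| ≤ p and |y| ≥ 1.
Then y = a^k for some k with 1 ≤ k ≤ p.
Pump with i = 2: xy^2z = a^{p(p+1)/2+k}. Since 1 ≤ k ≤ p, p(p+1)/2 < p(p+1)/2+k ≤ p(p+1)/2+p < (p+1)(p+2)/2, so p(p+1)/2+k is strictly between consecutive triangular numbers. So xy^2z ∉ L.
This contradicts the pumping lemma, so L is not regular.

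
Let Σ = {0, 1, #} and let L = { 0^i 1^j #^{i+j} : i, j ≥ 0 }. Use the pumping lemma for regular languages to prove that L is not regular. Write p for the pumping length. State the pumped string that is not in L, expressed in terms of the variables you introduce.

0^{p+k} 1^p #^{2p}

Assume L is regular; let p be its pumping constant.
Take w = 0^p 1^p #^{2p} ∈ L (with i=j=p, i+j=2p), |w| = 4p ≥ p.
By the pumping lemma, w = xyz with |xy| ≤ p and |y| ≥ 1.
Since the first p symbols of w are all 0's and |xy| ≤ p, y lies entirely in the leading 0-block: y = 0^k for some k with 1 ≤ k ≤ p.
Consider xy^2z = 0^{p+k} 1^p #^{2p}. Now the 0- and 1-counts sum to 2p+k, but the #-count is 2p ≠ 2p+k. So xy^2z ∉ L.
This is a contradiction; hence L is not regular.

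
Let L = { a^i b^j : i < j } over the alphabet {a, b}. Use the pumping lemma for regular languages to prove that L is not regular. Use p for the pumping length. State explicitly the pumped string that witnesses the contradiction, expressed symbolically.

a^{p+k} b^{p+1}

Suppose for contradiction that L is regular, and let p be the pumping length.
Choose w = a^p b^{p+1} ∈ L, with |w| = 2p+1 ≥ p.
The pumping lemma gives a decomposition w = xyz where |xy| ≤ p and |y| > 0.
Because |xy| ≤ p and w begins with p copies of a, we have y = a^k with 1 ≤ k ≤ p.
Consider xy^2z = a^{p+k} b^{p+1}. Since k ≥ 1, the a-count p+k is at least p+1, so i < j fails; thus xy^2z ∉ L.
This is a contradiction; hence L is not regular.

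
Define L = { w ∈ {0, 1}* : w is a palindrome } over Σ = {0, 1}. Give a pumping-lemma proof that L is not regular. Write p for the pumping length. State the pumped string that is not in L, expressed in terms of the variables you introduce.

0^{p+k} 1 0^p

Assume L is regular; let p be its pumping constant.
Take w = 0^p 1 0^p, a palindrome of length 2p+1 ≥ p.
Write w = xyz as guaranteed by the lemma, with |xy| ≤ p and |y| ≥ 1.
Because |xy| ≤ p and w begins with p copies of 0, we have y = 0^k with 1 ≤ k ≤ p.
Pump with i = 2: xy^2z = 0^{p+k} 1 0^p. Its reverse is 0^p 1 0^{p+k}, which differs from xy^2z since k ≥ 1. So xy^2z is not a palindrome and xy^2z ∉ L.
Contradiction. Therefore L is not regular.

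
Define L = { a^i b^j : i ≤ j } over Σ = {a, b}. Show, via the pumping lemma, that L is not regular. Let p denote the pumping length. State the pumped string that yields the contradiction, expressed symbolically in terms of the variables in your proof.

Assume L is regular; let p be its pumping constant.
Choose w = a^p b^p ∈ L, with |w| = 2p ≥ p.
By the pumping lemma, w = xyz with |xy| ≤ p and y is nonempty.
Since the first p symbols of w are all a's and |xy| ≤ p, y lies entirely in the leading a-block: y = a^k for some k with 1 ≤ k ≤ p.
Consider xy^2z = a^{p+k} b^p. Since k ≥ 1, the a-count p+k exceeds the b-count p, so i ≤ j fails; thus xy^2z ∉ L.
This contradicts the pumping lemma, so L is not regular.

a^{p+k} b^p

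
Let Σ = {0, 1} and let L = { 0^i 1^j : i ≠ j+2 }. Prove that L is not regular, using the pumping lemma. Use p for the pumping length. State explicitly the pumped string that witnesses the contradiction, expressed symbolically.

0^{p+p!} 1^{p+p!-2}

Suppose for contradiction that L is regular, and let p be the pumping length.
Choose w = 0^p 1^{p+p!-2}. Since p ≠ (p+p!-2)+2 = p+p!, w ∈ L; and |w| ≥ p.
By the pumping lemma, w = xyz with |xy| ≤ p and y is nonempty.
Since the first p symbols of w are all 0's and |xy| ≤ p, y lies entirely in the leading 0-block: y = 0^k for some k with 1 ≤ k ≤ p.
Since 1 ≤ k ≤ p, k divides p!; set t = 1 + p!/k. Then xy^t z has p + (p!/k)·k = p + p! copies of 0. Now the 0-count is p+p! and (1-count)+2 = (p+p!-2)+2 = p+p!, so i ≠ j+2 fails. So xy^t z = 0^{p+p!} 1^{p+p!-2} ∉ L.
Contradiction. Therefore L is not regular.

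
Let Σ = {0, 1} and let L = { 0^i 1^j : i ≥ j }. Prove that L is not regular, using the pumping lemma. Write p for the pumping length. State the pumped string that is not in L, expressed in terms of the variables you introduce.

0^{p-k} 1^p

Suppose for contradiction that L is regular, and let p be the pumping length.
Choose w = 0^p 1^p ∈ L, with |w| = 2p ≥ p.
The pumping lemma gives a decomposition w = xyz where |xy| ≤ p and y is nonempty.
Because |xy| ≤ p and w begins with p copies of 0, we have y = 0^k with 1 ≤ k ≤ p.
Consider xy^0z = xz = 0^{p-k} 1^p. Since k ≥ 1, the 0-count p-k is less than p, so i ≥ j fails; thus xz ∉ L.
This contradicts the pumping lemma, so L is not regular.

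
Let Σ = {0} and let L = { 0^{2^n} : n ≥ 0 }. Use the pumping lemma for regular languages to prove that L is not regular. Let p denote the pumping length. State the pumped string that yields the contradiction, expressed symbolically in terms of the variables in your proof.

0^{2^p+k}

Assume L is regular. Let p be the pumping length given by the pumping lemma.
Take w = 0^{2^p} ∈ L with |w| = 2^p ≥ p.
Write w = xyz as guaranteed by the lemma, with |xy| ≤ p and y is nonempty.
Then y = 0^k for some k with 1 ≤ k ≤ p.
Pump with i = 2: xy^2z = 0^{2^p+k}. Since 1 ≤ k ≤ p < 2^p, we have 2^p < 2^p+k < 2^{p+1}, so 2^p+k is not a power of 2. So xy^2z ∉ L.
Contradiction. Therefore L is not regular.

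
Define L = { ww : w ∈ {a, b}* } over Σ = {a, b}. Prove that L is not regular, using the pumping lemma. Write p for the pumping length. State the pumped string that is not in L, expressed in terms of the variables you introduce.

a^{p+k} b^p a^p b^p

Assume L is regular. Let p be the pumping length given by the pumping lemma.
Take w = a^p b^p a^p b^p = uu where u = a^pb^p; then w ∈ L and |w| = 4p ≥ p.
Write w = xyz as guaranteed by the lemma, with |xy| ≤ p and |y| > 0.
Since the first p symbols of w are all a's and |xy| ≤ p, y lies entirely in the leading a-block: y = a^k for some k with 1 ≤ k ≤ p.
Pump with i = 2: xy^2z = a^{p+k} b^p a^p b^p, of length 4p+k. Suppose this equals vv. The string starts with a and ends with b, so v does too; thus the boundary between the two copies of v is a b→a transition. There is exactly one such transition, at position 2p+k, so |v| = 2p+k and |vv| = 4p+2k ≠ 4p+k since k ≥ 1. So xy^2z ∉ L.
This is a contradiction; hence L is not regular.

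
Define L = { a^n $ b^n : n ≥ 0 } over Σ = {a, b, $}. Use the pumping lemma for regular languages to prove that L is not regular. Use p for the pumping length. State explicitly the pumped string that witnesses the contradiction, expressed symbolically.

Assume L is regular; let p be its pumping constant.
Take w = a^p $ b^p ∈ L with |w| = 2p+1 ≥ p.
The pumping lemma gives a decomposition w = xyz where |xy| ≤ p and |y| ≥ 1.
The first p characters of w are a's, so xy (and hence y) consists only of a's. Write y = a^k, 1 ≤ k ≤ p.
Pump with i = 2: xy^2z = a^{p+k} $ b^p, which would require p+k = p. But k ≥ 1, so xy^2z ∉ L.
This contradicts the pumping lemma, so L is not regular.

a^{p+k} $ b^p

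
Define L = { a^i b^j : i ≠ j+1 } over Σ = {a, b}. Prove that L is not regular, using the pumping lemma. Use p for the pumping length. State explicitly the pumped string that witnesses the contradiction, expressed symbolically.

Assume L is regular. Let p be the pumping length given by the pumping lemma.
Choose w = a^p b^{p+p!-1}. Since p ≠ (p+p!-1)+1 = p+p!, w ∈ L; and |w| ≥ p.
By the pumping lemma, w = xyz with |xy| ≤ p and |y| > 0.
The first p characters of w are a's, so xy (and hence y) consists only of a's. Write y = a^k, 1 ≤ k ≤ p.
Since 1 ≤ k ≤ p, k divides p!; set t = 1 + p!/k. Then xy^t z has p + (p!/k)·k = p + p! copies of a. Now the a-count is p+p! and (b-count)+1 = (p+p!-1)+1 = p+p!, so i ≠ j+1 fails. So xy^t z = a^{p+p!} b^{p+p!-1} ∉ L.
Contradiction. Therefore L is not regular.

a^{p+p!} b^{p+p!-1}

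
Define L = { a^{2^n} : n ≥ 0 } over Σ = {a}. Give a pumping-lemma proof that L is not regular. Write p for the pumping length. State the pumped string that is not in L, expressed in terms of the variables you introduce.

a^{2^p+k}

Assume L is regular. Let p be the pumping length given by the pumping lemma.
Take w = a^{2^p} ∈ L with |w| = 2^p ≥ p.
The pumping lemma gives a decomposition w = xyz where |xy| ≤ p and y is nonempty.
Then y = a^k for some k with 1 ≤ k ≤ p.
Pump with i = 2: xy^2z = a^{2^p+k}. Since 1 ≤ k ≤ p < 2^p, we have 2^p < 2^p+k < 2^{p+1}, so 2^p+k is not a power of 2. So xy^2z ∉ L.
This contradicts the pumping lemma, so L is not regular.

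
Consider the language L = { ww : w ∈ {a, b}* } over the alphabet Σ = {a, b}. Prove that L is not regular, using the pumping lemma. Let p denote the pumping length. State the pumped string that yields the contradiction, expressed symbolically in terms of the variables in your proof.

a^{p+k} b^p a^p b^p

Assume L is regular. Let p be the pumping length given by the pumping lemma.
Take w = a^p b^p a^p b^p = uu where u = a^pb^p; then w ∈ L and |w| = 4p ≥ p.
The pumping lemma gives a decomposition w = xyz where |xy| ≤ p and |y| ≥ 1.
Since the first p symbols of w are all a's and |xy| ≤ p, y lies entirely in the leading a-block: y = a^k for some k with 1 ≤ k ≤ p.
Pump with i = 2: xy^2z = a^{p+k} b^p a^p b^p, of length 4p+k. Suppose this equals vv. The string starts with a and ends with b, so v does too; thus the boundary between the two copies of v is a b→a transition. There is exactly one such transition, at position 2p+k, so |v| = 2p+k and |vv| = 4p+2k ≠ 4p+k since k ≥ 1. So xy^2z ∉ L.
Contradiction. Therefore L is not regular.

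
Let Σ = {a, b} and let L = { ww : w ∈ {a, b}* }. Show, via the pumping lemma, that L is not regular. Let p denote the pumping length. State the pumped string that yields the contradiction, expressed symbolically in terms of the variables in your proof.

a^{p+k} b^p a^p b^p

Assume L is regular; let p be its pumping constant.
Take w = a^p b^p a^p b^p = uu where u = a^pb^p; then w ∈ L and |w| = 4p ≥ p.
By the pumping lemma, w = xyz with |xy| ≤ p and |y| ≥ 1.
Because |xy| ≤ p and w begins with p copies of a, we have y = a^k with 1 ≤ k ≤ p.
Pump with i = 2: xy^2z = a^{p+k} b^p a^p b^p, of length 4p+k. Suppose this equals vv. The string starts with a and ends with b, so v does too; thus the boundary between the two copies of v is a b→a transition. There is exactly one such transition, at position 2p+k, so |v| = 2p+k and |vv| = 4p+2k ≠ 4p+k since k ≥ 1. So xy^2z ∉ L.
This is a contradiction; hence L is not regular.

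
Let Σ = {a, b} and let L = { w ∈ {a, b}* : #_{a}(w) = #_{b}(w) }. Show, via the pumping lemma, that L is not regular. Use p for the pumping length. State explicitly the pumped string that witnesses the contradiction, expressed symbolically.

a^{p+k} b^p

Assume L is regular; let p be its pumping constant.
Choose w = a^p b^p ∈ L with |w| = 2p ≥ p.
The pumping lemma gives a decomposition w = xyz where |xy| ≤ p and |y| ≥ 1.
Since the first p symbols of w are all a's and |xy| ≤ p, y lies entirely in the leading a-block: y = a^k for some k with 1 ≤ k ≤ p.
Pump with i = 2: xy^2z = a^{p+k} b^p has p+k occurrences of a but only p of b. Since k ≥ 1 the counts differ, so xy^2z ∉ L.
Contradiction. Therefore L is not regular.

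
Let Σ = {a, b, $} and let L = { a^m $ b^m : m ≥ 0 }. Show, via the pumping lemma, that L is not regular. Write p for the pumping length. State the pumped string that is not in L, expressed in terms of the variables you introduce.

Assume L is regular; let p be its pumping constant.
Take w = a^p $ b^p ∈ L with |w| = 2p+1 ≥ p.
Write w = xyz as guaranteed by the lemma, with |xy| ≤ p and y is nonempty.
The first p characters of w are a's, so xy (and hence y) consists only of a's. Write y = a^k, 1 ≤ k ≤ p.
Pump with i = 2: xy^2z = a^{p+k} $ b^p, which would require p+k = p. But k ≥ 1, so xy^2z ∉ L.
This contradicts the pumping lemma, so L is not regular.

a^{p+k} $ b^p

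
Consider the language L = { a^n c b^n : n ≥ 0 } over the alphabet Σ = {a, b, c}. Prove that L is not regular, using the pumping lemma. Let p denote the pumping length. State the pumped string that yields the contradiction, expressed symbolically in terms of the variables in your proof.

Suppose for contradiction that L is regular, and let p be the pumping length.
Take w = a^p c b^p ∈ L with |w| = 2p+1 ≥ p.
Write w = xyz as guaranteed by the lemma, with |xy| ≤ p and |y| ≥ 1.
The first p characters of w are a's, so xy (and hence y) consists only of a's. Write y = a^k, 1 ≤ k ≤ p.
Pump with i = 2: xy^2z = a^{p+k} c b^p, which would require p+k = p. But k ≥ 1, so xy^2z ∉ L.
This contradicts the pumping lemma, so L is not regular.

a^{p+k} c b^p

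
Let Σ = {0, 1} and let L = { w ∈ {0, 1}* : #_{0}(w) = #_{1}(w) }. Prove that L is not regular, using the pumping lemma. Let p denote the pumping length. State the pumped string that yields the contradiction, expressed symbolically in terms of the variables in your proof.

0^{p+k} 1^p

Toward a contradiction, assume L is regular with pumping length p.
Choose w = 0^p 1^p ∈ L with |w| = 2p ≥ p.
The pumping lemma gives a decomposition w = xyz where |xy| ≤ p and |y| > 0.
Because |xy| ≤ p and w begins with p copies of 0, we have y = 0^k with 1 ≤ k ≤ p.
Pump with i = 2: xy^2z = 0^{p+k} 1^p has p+k occurrences of 0 but only p of 1. Since k ≥ 1 the counts differ, so xy^2z ∉ L.
This contradicts the pumping lemma, so L is not regular.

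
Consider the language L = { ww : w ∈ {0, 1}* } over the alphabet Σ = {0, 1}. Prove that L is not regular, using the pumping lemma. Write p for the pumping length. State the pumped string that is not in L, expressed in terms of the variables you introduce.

Suppose for contradiction that L is regular, and let p be the pumping length.
Take w = 0^p 1^p 0^p 1^p = uu where u = 0^p1^p; then w ∈ L and |w| = 4p ≥ p.
Write w = xyz as guaranteed by the lemma, with |xy| ≤ p and |y| ≥ 1.
Because |xy| ≤ p and w begins with p copies of 0, we have y = 0^k with 1 ≤ k ≤ p.
Pump with i = 2: xy^2z = 0^{p+k} 1^p 0^p 1^p, of length 4p+k. Suppose this equals vv. The string starts with 0 and ends with 1, so v does too; thus the boundary between the two copies of v is a 1→0 transition. There is exactly one such transition, at position 2p+k, so |v| = 2p+k and |vv| = 4p+2k ≠ 4p+k since k ≥ 1. So xy^2z ∉ L.
This is a contradiction; hence L is not regular.

0^{p+k} 1^p 0^p 1^p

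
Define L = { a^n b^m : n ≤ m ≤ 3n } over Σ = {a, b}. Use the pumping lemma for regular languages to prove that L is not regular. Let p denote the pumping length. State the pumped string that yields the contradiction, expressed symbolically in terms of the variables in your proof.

a^{p+k} b^p

Toward a contradiction, assume L is regular with pumping length p.
Take w = a^p b^p ∈ L (since p ≤ p ≤ 3p), with |w| = 2p ≥ p.
The pumping lemma gives a decomposition w = xyz where |xy| ≤ p and |y| ≥ 1.
Since the first p symbols of w are all a's and |xy| ≤ p, y lies entirely in the leading a-block: y = a^k for some k with 1 ≤ k ≤ p.
Pump with i = 2: xy^2z = a^{p+k} b^p. Now n = p+k > p = m, so the condition n ≤ m fails. Thus xy^2z ∉ L.
Contradiction. Therefore L is not regular.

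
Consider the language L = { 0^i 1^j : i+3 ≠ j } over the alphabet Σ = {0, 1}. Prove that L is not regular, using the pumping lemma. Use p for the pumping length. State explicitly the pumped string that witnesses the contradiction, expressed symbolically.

0^{p+p!} 1^{p+p!+3}

Assume L is regular; let p be its pumping constant.
Choose w = 0^p 1^{p+p!+3}. Since p ≠ (p+p!+3)-3 = p+p!, w ∈ L; and |w| ≥ p.
The pumping lemma gives a decomposition w = xyz where |xy| ≤ p and y is nonempty.
Since the first p symbols of w are all 0's and |xy| ≤ p, y lies entirely in the leading 0-block: y = 0^k for some k with 1 ≤ k ≤ p.
Since 1 ≤ k ≤ p, k divides p!; set t = 1 + p!/k. Then xy^t z has p + (p!/k)·k = p + p! copies of 0. Now the 0-count is p+p! and (1-count)-3 = (p+p!+3)-3 = p+p!, so i+3 ≠ j fails. So xy^t z = 0^{p+p!} 1^{p+p!+3} ∉ L.
This contradicts the pumping lemma, so L is not regular.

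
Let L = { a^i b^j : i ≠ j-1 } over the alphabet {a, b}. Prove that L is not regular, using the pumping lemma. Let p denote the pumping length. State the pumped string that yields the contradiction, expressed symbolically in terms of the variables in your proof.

Assume L is regular; let p be its pumping constant.
Choose w = a^p b^{p+p!+1}. Since p ≠ (p+p!+1)-1 = p+p!, w ∈ L; and |w| ≥ p.
By the pumping lemma, w = xyz with |xy| ≤ p and |y| ≥ 1.
The first p characters of w are a's, so xy (and hence y) consists only of a's. Write y = a^k, 1 ≤ k ≤ p.
Since 1 ≤ k ≤ p, k divides p!; set t = 1 + p!/k. Then xy^t z has p + (p!/k)·k = p + p! copies of a. Now the a-count is p+p! and (b-count)-1 = (p+p!+1)-1 = p+p!, so i ≠ j-1 fails. So xy^t z = a^{p+p!} b^{p+p!+1} ∉ L.
This is a contradiction; hence L is not regular.

a^{p+p!} b^{p+p!+1}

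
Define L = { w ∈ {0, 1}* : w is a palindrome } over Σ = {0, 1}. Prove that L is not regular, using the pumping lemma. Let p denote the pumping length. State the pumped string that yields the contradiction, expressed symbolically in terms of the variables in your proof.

0^{p+k} 1 0^p

Assume L is regular. Let p be the pumping length given by the pumping lemma.
Take w = 0^p 1 0^p, a palindrome of length 2p+1 ≥ p.
The pumping lemma gives a decomposition w = xyz where |xy| ≤ p and |y| ≥ 1.
The first p characters of w are 0's, so xy (and hence y) consists only of 0's. Write y = 0^k, 1 ≤ k ≤ p.
Pump with i = 2: xy^2z = 0^{p+k} 1 0^p. Its reverse is 0^p 1 0^{p+k}, which differs from xy^2z since k ≥ 1. So xy^2z is not a palindrome and xy^2z ∉ L.
This is a contradiction; hence L is not regular.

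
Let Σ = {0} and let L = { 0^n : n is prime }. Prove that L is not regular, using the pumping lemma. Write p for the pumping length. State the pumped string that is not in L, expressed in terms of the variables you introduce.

Suppose for contradiction that L is regular, and let p be the pumping length.
Let q be a prime with q ≥ p+2 (infinitely many primes exist), and take w = 0^q ∈ L with |w| = q ≥ p.
By the pumping lemma, w = xyz with |xy| ≤ p and |y| > 0.
Then y = 0^k for some k with 1 ≤ k ≤ p.
Since 1 ≤ k ≤ p, |xz| = q-k. Pump with i = q+1: |xy^{q+1}z| = (q-k)+(q+1)k = q+qk = q(1+k), which is composite (both factors ≥ 2). So xy^{q+1}z = 0^{q(1+k)} ∉ L.
Contradiction. Therefore L is not regular.

0^{q(1+k)}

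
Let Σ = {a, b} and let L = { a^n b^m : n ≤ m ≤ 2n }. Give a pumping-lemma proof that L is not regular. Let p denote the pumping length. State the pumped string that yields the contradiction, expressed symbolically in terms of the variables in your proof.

Assume L is regular. Let p be the pumping length given by the pumping lemma.
Take w = a^p b^p ∈ L (since p ≤ p ≤ 2p), with |w| = 2p ≥ p.
The pumping lemma gives a decomposition w = xyz where |xy| ≤ p and |y| > 0.
Since the first p symbols of w are all a's and |xy| ≤ p, y lies entirely in the leading a-block: y = a^k for some k with 1 ≤ k ≤ p.
Pump with i = 2: xy^2z = a^{p+k} b^p. Now n = p+k > p = m, so the condition n ≤ m fails. Thus xy^2z ∉ L.
Contradiction. Therefore L is not regular.

a^{p+k} b^p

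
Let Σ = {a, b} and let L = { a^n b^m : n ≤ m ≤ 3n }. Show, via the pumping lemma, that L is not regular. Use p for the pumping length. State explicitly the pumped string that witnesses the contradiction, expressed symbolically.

a^{p+k} b^p

Assume L is regular; let p be its pumping constant.
Take w = a^p b^p ∈ L (since p ≤ p ≤ 3p), with |w| = 2p ≥ p.
The pumping lemma gives a decomposition w = xyz where |xy| ≤ p and y is nonempty.
Since the first p symbols of w are all a's and |xy| ≤ p, y lies entirely in the leading a-block: y = a^k for some k with 1 ≤ k ≤ p.
Pump with i = 2: xy^2z = a^{p+k} b^p. Now n = p+k > p = m, so the condition n ≤ m fails. Thus xy^2z ∉ L.
This is a contradiction; hence L is not regular.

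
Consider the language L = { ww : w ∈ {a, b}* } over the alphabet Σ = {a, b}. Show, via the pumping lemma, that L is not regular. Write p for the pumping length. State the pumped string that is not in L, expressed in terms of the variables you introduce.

a^{p+k} b^p a^p b^p

Assume L is regular; let p be its pumping constant.
Take w = a^p b^p a^p b^p = uu where u = a^pb^p; then w ∈ L and |w| = 4p ≥ p.
The pumping lemma gives a decomposition w = xyz where |xy| ≤ p and |y| > 0.
The first p characters of w are a's, so xy (and hence y) consists only of a's. Write y = a^k, 1 ≤ k ≤ p.
Pump with i = 2: xy^2z = a^{p+k} b^p a^p b^p, of length 4p+k. Suppose this equals vv. The string starts with a and ends with b, so v does too; thus the boundary between the two copies of v is a b→a transition. There is exactly one such transition, at position 2p+k, so |v| = 2p+k and |vv| = 4p+2k ≠ 4p+k since k ≥ 1. So xy^2z ∉ L.
This contradicts the pumping lemma, so L is not regular.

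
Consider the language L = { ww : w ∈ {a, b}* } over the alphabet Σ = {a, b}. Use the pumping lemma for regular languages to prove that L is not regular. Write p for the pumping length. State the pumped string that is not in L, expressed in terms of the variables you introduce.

a^{p+k} b^p a^p b^p

Suppose for contradiction that L is regular, and let p be the pumping length.
Take w = a^p b^p a^p b^p = uu where u = a^pb^p; then w ∈ L and |w| = 4p ≥ p.
The pumping lemma gives a decomposition w = xyz where |xy| ≤ p and y is nonempty.
The first p characters of w are a's, so xy (and hence y) consists only of a's. Write y = a^k, 1 ≤ k ≤ p.
Pump with i = 2: xy^2z = a^{p+k} b^p a^p b^p, of length 4p+k. Suppose this equals vv. The string starts with a and ends with b, so v does too; thus the boundary between the two copies of v is a b→a transition. There is exactly one such transition, at position 2p+k, so |v| = 2p+k and |vv| = 4p+2k ≠ 4p+k since k ≥ 1. So xy^2z ∉ L.
This contradicts the pumping lemma, so L is not regular.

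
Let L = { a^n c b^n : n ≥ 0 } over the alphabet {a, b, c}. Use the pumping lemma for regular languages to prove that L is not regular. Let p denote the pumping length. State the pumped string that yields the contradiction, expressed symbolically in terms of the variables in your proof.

a^{p+k} c b^p

Suppose for contradiction that L is regular, and let p be the pumping length.
Take w = a^p c b^p ∈ L with |w| = 2p+1 ≥ p.
Write w = xyz as guaranteed by the lemma, with |xy| ≤ p and |y| ≥ 1.
The first p characters of w are a's, so xy (and hence y) consists only of a's. Write y = a^k, 1 ≤ k ≤ p.
Pump with i = 2: xy^2z = a^{p+k} c b^p, which would require p+k = p. But k ≥ 1, so xy^2z ∉ L.
This is a contradiction; hence L is not regular.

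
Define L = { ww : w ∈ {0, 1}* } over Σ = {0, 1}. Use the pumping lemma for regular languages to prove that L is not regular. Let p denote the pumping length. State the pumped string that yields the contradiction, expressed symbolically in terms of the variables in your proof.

Suppose for contradiction that L is regular, and let p be the pumping length.
Take w = 0^p 1^p 0^p 1^p = uu where u = 0^p1^p; then w ∈ L and |w| = 4p ≥ p.
The pumping lemma gives a decomposition w = xyz where |xy| ≤ p and y is nonempty.
The first p characters of w are 0's, so xy (and hence y) consists only of 0's. Write y = 0^k, 1 ≤ k ≤ p.
Pump with i = 2: xy^2z = 0^{p+k} 1^p 0^p 1^p, of length 4p+k. Suppose this equals vv. The string starts with 0 and ends with 1, so v does too; thus the boundary between the two copies of v is a 1→0 transition. There is exactly one such transition, at position 2p+k, so |v| = 2p+k and |vv| = 4p+2k ≠ 4p+k since k ≥ 1. So xy^2z ∉ L.
This contradicts the pumping lemma, so L is not regular.

0^{p+k} 1^p 0^p 1^p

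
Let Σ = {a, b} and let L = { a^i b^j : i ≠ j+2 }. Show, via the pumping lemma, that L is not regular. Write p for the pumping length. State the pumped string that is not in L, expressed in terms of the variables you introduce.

Toward a contradiction, assume L is regular with pumping length p.
Choose w = a^p b^{p+p!-2}. Since p ≠ (p+p!-2)+2 = p+p!, w ∈ L; and |w| ≥ p.
The pumping lemma gives a decomposition w = xyz where |xy| ≤ p and y is nonempty.
The first p characters of w are a's, so xy (and hence y) consists only of a's. Write y = a^k, 1 ≤ k ≤ p.
Since 1 ≤ k ≤ p, k divides p!; set t = 1 + p!/k. Then xy^t z has p + (p!/k)·k = p + p! copies of a. Now the a-count is p+p! and (b-count)+2 = (p+p!-2)+2 = p+p!, so i ≠ j+2 fails. So xy^t z = a^{p+p!} b^{p+p!-2} ∉ L.
Contradiction. Therefore L is not regular.

a^{p+p!} b^{p+p!-2}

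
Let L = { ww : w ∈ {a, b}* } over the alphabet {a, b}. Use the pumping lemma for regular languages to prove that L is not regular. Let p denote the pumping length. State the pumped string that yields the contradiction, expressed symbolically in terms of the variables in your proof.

Suppose for contradiction that L is regular, and let p be the pumping length.
Take w = a^p b^p a^p b^p = uu where u = a^pb^p; then w ∈ L and |w| = 4p ≥ p.
The pumping lemma gives a decomposition w = xyz where |xy| ≤ p and y is nonempty.
Since the first p symbols of w are all a's and |xy| ≤ p, y lies entirely in the leading a-block: y = a^k for some k with 1 ≤ k ≤ p.
Pump with i = 2: xy^2z = a^{p+k} b^p a^p b^p, of length 4p+k. Suppose this equals vv. The string starts with a and ends with b, so v does too; thus the boundary between the two copies of v is a b→a transition. There is exactly one such transition, at position 2p+k, so |v| = 2p+k and |vv| = 4p+2k ≠ 4p+k since k ≥ 1. So xy^2z ∉ L.
This is a contradiction; hence L is not regular.

a^{p+k} b^p a^p b^p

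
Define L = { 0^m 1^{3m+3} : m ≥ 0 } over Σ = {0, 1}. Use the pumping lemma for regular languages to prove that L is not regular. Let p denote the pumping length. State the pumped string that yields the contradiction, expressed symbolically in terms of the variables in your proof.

0^{p+k} 1^{3p+3}

Assume L is regular. Let p be the pumping length given by the pumping lemma.
Take w = 0^p 1^{3p+3}. Then w ∈ L and |w| = 4p+3 ≥ p.
The pumping lemma gives a decomposition w = xyz where |xy| ≤ p and y is nonempty.
Since the first p symbols of w are all 0's and |xy| ≤ p, y lies entirely in the leading 0-block: y = 0^k for some k with 1 ≤ k ≤ p.
Pump with i = 2: xy^2z = 0^{p+k} 1^{3p+3}. For this to lie in L we would need 3p+3 = 3(p+k)+3, which forces k = 0. But k ≥ 1, so xy^2z ∉ L.
This contradicts the pumping lemma, so L is not regular.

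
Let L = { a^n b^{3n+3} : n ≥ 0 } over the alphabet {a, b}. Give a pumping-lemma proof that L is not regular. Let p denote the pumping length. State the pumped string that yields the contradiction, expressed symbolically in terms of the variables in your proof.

Suppose for contradiction that L is regular, and let p be the pumping length.
Choose w = a^p b^{3p+3}, which is in L with |w| = 4p+3 ≥ p.
The pumping lemma gives a decomposition w = xyz where |xy| ≤ p and |y| ≥ 1.
Since the first p symbols of w are all a's and |xy| ≤ p, y lies entirely in the leading a-block: y = a^k for some k with 1 ≤ k ≤ p.
Pump with i = 2: xy^2z = a^{p+k} b^{3p+3}. For this to lie in L we would need 3p+3 = 3(p+k)+3, which forces k = 0. But k ≥ 1, so xy^2z ∉ L.
This contradicts the pumping lemma, so L is not regular.

a^{p+k} b^{3p+3}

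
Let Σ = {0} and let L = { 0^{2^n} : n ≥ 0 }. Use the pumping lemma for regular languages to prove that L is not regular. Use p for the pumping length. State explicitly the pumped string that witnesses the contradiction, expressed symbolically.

0^{2^p+k}

Suppose for contradiction that L is regular, and let p be the pumping length.
Take w = 0^{2^p} ∈ L with |w| = 2^p ≥ p.
The pumping lemma gives a decomposition w = xyz where |xy| ≤ p and |y| ≥ 1.
Then y = 0^k for some k with 1 ≤ k ≤ p.
Pump with i = 2: xy^2z = 0^{2^p+k}. Since 1 ≤ k ≤ p < 2^p, we have 2^p < 2^p+k < 2^{p+1}, so 2^p+k is not a power of 2. So xy^2z ∉ L.
This contradicts the pumping lemma, so L is not regular.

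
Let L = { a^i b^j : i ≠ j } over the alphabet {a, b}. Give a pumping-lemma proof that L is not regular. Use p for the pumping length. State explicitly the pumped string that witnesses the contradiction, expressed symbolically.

Toward a contradiction, assume L is regular with pumping length p.
Choose w = a^p b^{p+p!}. Since p ≠ p+p!, w ∈ L; and |w| ≥ p.
The pumping lemma gives a decomposition w = xyz where |xy| ≤ p and |y| > 0.
Because |xy| ≤ p and w begins with p copies of a, we have y = a^k with 1 ≤ k ≤ p.
Since 1 ≤ k ≤ p, k divides p!; set t = 1 + p!/k. Then xy^t z has p + (p!/k)·k = p + p! copies of a. Now the a-count equals the b-count, so i ≠ j fails. So xy^t z = a^{p+p!} b^{p+p!} ∉ L.
This contradicts the pumping lemma, so L is not regular.

a^{p+p!} b^{p+p!}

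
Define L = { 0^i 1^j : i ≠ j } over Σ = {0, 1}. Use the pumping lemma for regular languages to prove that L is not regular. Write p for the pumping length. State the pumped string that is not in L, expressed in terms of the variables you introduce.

0^{p+p!} 1^{p+p!}

Suppose for contradiction that L is regular, and let p be the pumping length.
Choose w = 0^p 1^{p+p!}. Since p ≠ p+p!, w ∈ L; and |w| ≥ p.
Write w = xyz as guaranteed by the lemma, with |xy| ≤ p and |y| > 0.
Since the first p symbols of w are all 0's and |xy| ≤ p, y lies entirely in the leading 0-block: y = 0^k for some k with 1 ≤ k ≤ p.
Since 1 ≤ k ≤ p, k divides p!; set t = 1 + p!/k. Then xy^t z has p + (p!/k)·k = p + p! copies of 0. Now the 0-count equals the 1-count, so i ≠ j fails. So xy^t z = 0^{p+p!} 1^{p+p!} ∉ L.
Contradiction. Therefore L is not regular.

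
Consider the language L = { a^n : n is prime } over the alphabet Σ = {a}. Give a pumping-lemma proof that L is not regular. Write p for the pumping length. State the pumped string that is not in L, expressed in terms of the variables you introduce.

a^{q(1+k)}

Assume L is regular; let p be its pumping constant.
Let q be a prime with q ≥ p+2 (infinitely many primes exist), and take w = a^q ∈ L with |w| = q ≥ p.
Write w = xyz as guaranteed by the lemma, with |xy| ≤ p and |y| > 0.
Then y = a^k for some k with 1 ≤ k ≤ p.
Since 1 ≤ k ≤ p, |xz| = q-k. Pump with i = q+1: |xy^{q+1}z| = (q-k)+(q+1)k = q+qk = q(1+k), which is composite (both factors ≥ 2). So xy^{q+1}z = a^{q(1+k)} ∉ L.
This is a contradiction; hence L is not regular.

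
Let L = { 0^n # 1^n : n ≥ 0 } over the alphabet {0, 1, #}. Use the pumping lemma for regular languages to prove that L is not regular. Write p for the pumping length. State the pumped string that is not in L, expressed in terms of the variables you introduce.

Toward a contradiction, assume L is regular with pumping length p.
Take w = 0^p # 1^p ∈ L with |w| = 2p+1 ≥ p.
The pumping lemma gives a decomposition w = xyz where |xy| ≤ p and y is nonempty.
The first p characters of w are 0's, so xy (and hence y) consists only of 0's. Write y = 0^k, 1 ≤ k ≤ p.
Pump with i = 2: xy^2z = 0^{p+k} # 1^p, which would require p+k = p. But k ≥ 1, so xy^2z ∉ L.
This contradicts the pumping lemma, so L is not regular.

0^{p+k} # 1^p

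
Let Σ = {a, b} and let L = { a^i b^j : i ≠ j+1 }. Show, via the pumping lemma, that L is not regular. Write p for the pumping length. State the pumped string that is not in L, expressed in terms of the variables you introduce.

a^{p+p!} b^{p+p!-1}

Toward a contradiction, assume L is regular with pumping length p.
Choose w = a^p b^{p+p!-1}. Since p ≠ (p+p!-1)+1 = p+p!, w ∈ L; and |w| ≥ p.
The pumping lemma gives a decomposition w = xyz where |xy| ≤ p and y is nonempty.
The first p characters of w are a's, so xy (and hence y) consists only of a's. Write y = a^k, 1 ≤ k ≤ p.
Since 1 ≤ k ≤ p, k divides p!; set t = 1 + p!/k. Then xy^t z has p + (p!/k)·k = p + p! copies of a. Now the a-count is p+p! and (b-count)+1 = (p+p!-1)+1 = p+p!, so i ≠ j+1 fails. So xy^t z = a^{p+p!} b^{p+p!-1} ∉ L.
Contradiction. Therefore L is not regular.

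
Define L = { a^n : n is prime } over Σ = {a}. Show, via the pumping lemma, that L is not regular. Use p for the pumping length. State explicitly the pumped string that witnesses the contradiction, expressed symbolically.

Toward a contradiction, assume L is regular with pumping length p.
Let q be a prime with q ≥ p+2 (infinitely many primes exist), and take w = a^q ∈ L with |w| = q ≥ p.
The pumping lemma gives a decomposition w = xyz where |xy| ≤ p and y is nonempty.
Then y = a^k for some k with 1 ≤ k ≤ p.
Since 1 ≤ k ≤ p, |xz| = q-k. Pump with i = q+1: |xy^{q+1}z| = (q-k)+(q+1)k = q+qk = q(1+k), which is composite (both factors ≥ 2). So xy^{q+1}z = a^{q(1+k)} ∉ L.
Contradiction. Therefore L is not regular.

a^{q(1+k)}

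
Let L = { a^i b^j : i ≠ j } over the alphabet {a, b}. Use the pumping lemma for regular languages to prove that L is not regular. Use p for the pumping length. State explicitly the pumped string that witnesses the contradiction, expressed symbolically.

a^{p+p!} b^{p+p!}

Toward a contradiction, assume L is regular with pumping length p.
Choose w = a^p b^{p+p!}. Since p ≠ p+p!, w ∈ L; and |w| ≥ p.
The pumping lemma gives a decomposition w = xyz where |xy| ≤ p and y is nonempty.
Because |xy| ≤ p and w begins with p copies of a, we have y = a^k with 1 ≤ k ≤ p.
Since 1 ≤ k ≤ p, k divides p!; set t = 1 + p!/k. Then xy^t z has p + (p!/k)·k = p + p! copies of a. Now the a-count equals the b-count, so i ≠ j fails. So xy^t z = a^{p+p!} b^{p+p!} ∉ L.
This contradicts the pumping lemma, so L is not regular.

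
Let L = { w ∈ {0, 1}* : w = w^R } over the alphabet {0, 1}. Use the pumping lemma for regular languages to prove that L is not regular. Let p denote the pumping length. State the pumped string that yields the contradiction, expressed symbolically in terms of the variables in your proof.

Assume L is regular. Let p be the pumping length given by the pumping lemma.
Take w = 0^p 1 0^p, a palindrome of length 2p+1 ≥ p.
Write w = xyz as guaranteed by the lemma, with |xy| ≤ p and |y| ≥ 1.
The first p characters of w are 0's, so xy (and hence y) consists only of 0's. Write y = 0^k, 1 ≤ k ≤ p.
Pump with i = 2: xy^2z = 0^{p+k} 1 0^p. Its reverse is 0^p 1 0^{p+k}, which differs from xy^2z since k ≥ 1. So xy^2z is not a palindrome and xy^2z ∉ L.
This contradicts the pumping lemma, so L is not regular.

0^{p+k} 1 0^p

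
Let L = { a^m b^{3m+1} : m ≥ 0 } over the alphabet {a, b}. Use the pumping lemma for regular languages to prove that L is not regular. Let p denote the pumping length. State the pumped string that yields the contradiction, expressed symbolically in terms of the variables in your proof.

Toward a contradiction, assume L is regular with pumping length p.
Take w = a^p b^{3p+1}. Then w ∈ L and |w| = 4p+1 ≥ p.
By the pumping lemma, w = xyz with |xy| ≤ p and y is nonempty.
Because |xy| ≤ p and w begins with p copies of a, we have y = a^k with 1 ≤ k ≤ p.
Pump with i = 2: xy^2z = a^{p+k} b^{3p+1}. For this to lie in L we would need 3p+1 = 3(p+k)+1, which forces k = 0. But k ≥ 1, so xy^2z ∉ L.
This is a contradiction; hence L is not regular.

a^{p+k} b^{3p+1}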